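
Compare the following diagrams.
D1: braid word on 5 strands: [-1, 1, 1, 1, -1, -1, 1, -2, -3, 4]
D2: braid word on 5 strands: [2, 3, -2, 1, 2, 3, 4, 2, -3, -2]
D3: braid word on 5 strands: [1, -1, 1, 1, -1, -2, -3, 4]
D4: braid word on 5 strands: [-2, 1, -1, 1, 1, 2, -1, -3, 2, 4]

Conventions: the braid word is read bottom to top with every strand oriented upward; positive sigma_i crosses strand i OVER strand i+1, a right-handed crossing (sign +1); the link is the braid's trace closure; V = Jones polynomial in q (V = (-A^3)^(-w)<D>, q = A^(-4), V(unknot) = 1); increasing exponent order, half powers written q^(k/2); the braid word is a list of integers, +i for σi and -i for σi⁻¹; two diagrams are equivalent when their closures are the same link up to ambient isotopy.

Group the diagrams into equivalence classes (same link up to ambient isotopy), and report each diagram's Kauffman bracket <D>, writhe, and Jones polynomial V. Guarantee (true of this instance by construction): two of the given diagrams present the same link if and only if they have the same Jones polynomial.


equivalence classes: {D1, D2, D3, D4}
D1 (bracket 1; 10 crossings at w = 0): V = 1
D2 (bracket A^12; 10 crossings at w = +4): V = 1
V(D3) = 1  (w 0, c 8, <D> = 1)
D4 (bracket A^6; 10 crossings at w = +2): V = 1
observation: one V(q) for all 4 diagrams — one class (guaranteed)


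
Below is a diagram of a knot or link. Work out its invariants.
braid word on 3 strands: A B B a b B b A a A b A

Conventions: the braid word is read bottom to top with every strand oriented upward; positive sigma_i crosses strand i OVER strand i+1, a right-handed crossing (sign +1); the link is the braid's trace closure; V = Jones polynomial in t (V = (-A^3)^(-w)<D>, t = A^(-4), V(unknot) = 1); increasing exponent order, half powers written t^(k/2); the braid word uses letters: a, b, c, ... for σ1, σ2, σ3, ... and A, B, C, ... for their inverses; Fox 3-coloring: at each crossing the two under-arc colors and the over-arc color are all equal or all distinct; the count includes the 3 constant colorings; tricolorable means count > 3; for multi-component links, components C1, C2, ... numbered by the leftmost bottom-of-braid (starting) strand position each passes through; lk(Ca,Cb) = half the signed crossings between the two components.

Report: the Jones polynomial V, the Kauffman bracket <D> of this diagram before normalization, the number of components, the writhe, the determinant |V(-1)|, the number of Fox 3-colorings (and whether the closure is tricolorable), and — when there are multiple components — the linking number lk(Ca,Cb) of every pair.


Jones polynomial: V(t) = t^-5 - 2t^-4 + 2t^-3 - 2t^-2 + 2t^-1 - 1 + t
<D> = A^-10 - A^-6 + 2A^-2 - 2A^2 + 2A^6 - 2A^10 + A^14; writhe -2
components 1, writhe -2 (12 crossings)
3-colorings: 3 of 3^12, det 11 — not tricolorable
note: free reduction leaves σ1⁻¹ σ2⁻¹ σ2⁻¹ σ1 σ2 σ1⁻¹ σ2 σ1⁻¹ of the original 12 letters


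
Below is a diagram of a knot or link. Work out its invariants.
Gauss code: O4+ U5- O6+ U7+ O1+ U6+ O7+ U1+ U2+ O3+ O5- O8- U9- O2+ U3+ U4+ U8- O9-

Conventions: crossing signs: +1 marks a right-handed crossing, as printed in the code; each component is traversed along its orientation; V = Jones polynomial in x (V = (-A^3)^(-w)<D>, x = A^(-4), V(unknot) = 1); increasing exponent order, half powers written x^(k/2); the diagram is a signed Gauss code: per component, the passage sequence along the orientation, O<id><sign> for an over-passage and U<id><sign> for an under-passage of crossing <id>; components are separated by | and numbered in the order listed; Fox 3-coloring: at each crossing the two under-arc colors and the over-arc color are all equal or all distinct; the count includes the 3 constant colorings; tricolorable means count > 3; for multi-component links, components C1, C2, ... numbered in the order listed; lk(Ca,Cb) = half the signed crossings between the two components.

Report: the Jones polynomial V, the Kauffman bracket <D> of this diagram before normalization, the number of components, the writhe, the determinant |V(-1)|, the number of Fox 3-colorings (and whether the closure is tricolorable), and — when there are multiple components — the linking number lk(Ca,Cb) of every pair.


V(x) = x^-1 - 1 + 2x - 3x^2 + 3x^3 - 2x^4 + 2x^5 - x^6
bracket: A^-15 - 2A^-11 + 2A^-7 - 3A^-3 + 3A - 2A^5 + A^9 - A^13, w = +3
1 component, writhe +3, over 9 crossings
det 15, colorings 9 of 3^9 — tricolorable
observation: V spans 7 powers of x: at least 7 crossings in any diagram


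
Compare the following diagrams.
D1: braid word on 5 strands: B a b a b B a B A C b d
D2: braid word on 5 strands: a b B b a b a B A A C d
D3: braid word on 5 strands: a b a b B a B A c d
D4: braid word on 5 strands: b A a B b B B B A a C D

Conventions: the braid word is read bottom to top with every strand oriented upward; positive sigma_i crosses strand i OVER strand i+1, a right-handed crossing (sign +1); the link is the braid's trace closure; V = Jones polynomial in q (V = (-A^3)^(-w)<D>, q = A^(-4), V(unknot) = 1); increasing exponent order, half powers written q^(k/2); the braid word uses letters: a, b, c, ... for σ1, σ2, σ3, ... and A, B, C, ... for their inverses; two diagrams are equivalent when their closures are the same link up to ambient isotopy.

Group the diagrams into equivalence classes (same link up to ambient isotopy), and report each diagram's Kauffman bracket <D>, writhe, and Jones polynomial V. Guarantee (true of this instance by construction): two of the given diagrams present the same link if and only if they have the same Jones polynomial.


equivalence classes: {D1, D2, D3} | {D4}
D1 (bracket A^-6 + A^-2 + A^2 + A^6; 12 crossings at w = +2): V = 1 + q + q^2 + q^3
V(D2) = 1 + q + q^2 + q^3  (w +2, c 12, <D> = A^-6 + A^-2 + A^2 + A^6)
V(D3) = 1 + q + q^2 + q^3  [10 crossings, <D> = 1 + A^4 + A^8 + A^12, w = +4]
V(D4) = q^-3 + q^-2 + q^-1 + 1  [12 crossings, <D> = A^-12 + A^-8 + A^-4 + 1, w = -4]
key observation: 2 values of V(q) split the 4 diagrams


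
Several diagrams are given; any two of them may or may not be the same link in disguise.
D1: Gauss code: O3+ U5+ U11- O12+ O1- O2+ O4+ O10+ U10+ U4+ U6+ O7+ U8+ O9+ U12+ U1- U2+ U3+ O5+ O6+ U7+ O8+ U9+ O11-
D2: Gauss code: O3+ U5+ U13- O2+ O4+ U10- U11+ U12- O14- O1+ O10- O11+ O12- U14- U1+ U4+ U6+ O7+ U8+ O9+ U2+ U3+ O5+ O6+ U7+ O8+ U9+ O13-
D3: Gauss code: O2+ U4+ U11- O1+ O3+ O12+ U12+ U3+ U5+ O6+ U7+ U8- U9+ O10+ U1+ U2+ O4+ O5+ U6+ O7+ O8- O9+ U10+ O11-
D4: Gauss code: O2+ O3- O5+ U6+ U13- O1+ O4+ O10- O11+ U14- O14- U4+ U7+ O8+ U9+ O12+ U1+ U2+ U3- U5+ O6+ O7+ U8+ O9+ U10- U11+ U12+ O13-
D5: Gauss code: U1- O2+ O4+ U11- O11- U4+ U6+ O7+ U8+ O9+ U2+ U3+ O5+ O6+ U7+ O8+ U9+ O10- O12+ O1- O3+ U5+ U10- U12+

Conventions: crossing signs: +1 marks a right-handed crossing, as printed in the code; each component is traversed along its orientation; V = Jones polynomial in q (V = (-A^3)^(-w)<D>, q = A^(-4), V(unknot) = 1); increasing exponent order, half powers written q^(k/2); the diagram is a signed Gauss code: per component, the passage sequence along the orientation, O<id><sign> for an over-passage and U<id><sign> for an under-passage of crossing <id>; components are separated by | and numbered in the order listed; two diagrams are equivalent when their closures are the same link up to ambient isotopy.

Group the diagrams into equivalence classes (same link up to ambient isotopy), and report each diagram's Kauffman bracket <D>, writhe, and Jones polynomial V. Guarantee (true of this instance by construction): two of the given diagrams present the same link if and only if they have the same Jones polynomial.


classes: {D1, D2, D3, D4, D5}
V(D1) = q^2 - q^3 + 2q^4 - 2q^5 + 3q^6 - 2q^7 + q^8 - q^9  [12 crossings, <D> = -A^-12 + A^-8 - 2A^-4 + 3 - 2A^4 + 2A^8 - A^12 + A^16, w = +8]
V(D2) = q^2 - q^3 + 2q^4 - 2q^5 + 3q^6 - 2q^7 + q^8 - q^9  [14 crossings, <D> = -A^-18 + A^-14 - 2A^-10 + 3A^-6 - 2A^-2 + 2A^2 - A^6 + A^10, w = +6]
V(D3) = q^2 - q^3 + 2q^4 - 2q^5 + 3q^6 - 2q^7 + q^8 - q^9  (w +8, c 12, <D> = -A^-12 + A^-8 - 2A^-4 + 3 - 2A^4 + 2A^8 - A^12 + A^16)
V(D4) = q^2 - q^3 + 2q^4 - 2q^5 + 3q^6 - 2q^7 + q^8 - q^9  (w +6, c 14, <D> = -A^-18 + A^-14 - 2A^-10 + 3A^-6 - 2A^-2 + 2A^2 - A^6 + A^10)
D5 (bracket -A^-18 + A^-14 - 2A^-10 + 3A^-6 - 2A^-2 + 2A^2 - A^6 + A^10; 12 crossings at w = +6): V = q^2 - q^3 + 2q^4 - 2q^5 + 3q^6 - 2q^7 + q^8 - q^9
note: one V(q) for all 5 diagrams — one class (guaranteed)


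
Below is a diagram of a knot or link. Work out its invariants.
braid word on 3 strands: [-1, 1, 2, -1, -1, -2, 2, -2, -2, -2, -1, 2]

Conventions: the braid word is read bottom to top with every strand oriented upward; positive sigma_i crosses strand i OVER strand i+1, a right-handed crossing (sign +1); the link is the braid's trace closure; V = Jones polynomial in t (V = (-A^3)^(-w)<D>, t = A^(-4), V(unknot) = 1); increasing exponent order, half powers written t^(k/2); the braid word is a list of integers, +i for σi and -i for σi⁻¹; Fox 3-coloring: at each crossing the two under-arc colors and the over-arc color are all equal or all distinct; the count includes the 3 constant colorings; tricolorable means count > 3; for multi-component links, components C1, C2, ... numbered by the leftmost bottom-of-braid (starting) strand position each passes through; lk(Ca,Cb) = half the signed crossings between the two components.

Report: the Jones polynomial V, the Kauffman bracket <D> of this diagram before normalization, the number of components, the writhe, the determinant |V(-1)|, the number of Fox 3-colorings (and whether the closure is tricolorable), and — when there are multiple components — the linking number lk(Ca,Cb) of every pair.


V = t^-7 - 2t^-6 + 2t^-5 - 3t^-4 + 3t^-3 - 2t^-2 + 2t^-1
<D> = 2A^-8 - 2A^-4 + 3 - 3A^4 + 2A^8 - 2A^12 + A^16 (w = -4)
1 component over 12 crossings, w = -4
9 Fox colorings among 3^12, |V(-1)| = 15: tricolorable
why: |V(-1)| = 15: so tricolorable, since 3 divides 15


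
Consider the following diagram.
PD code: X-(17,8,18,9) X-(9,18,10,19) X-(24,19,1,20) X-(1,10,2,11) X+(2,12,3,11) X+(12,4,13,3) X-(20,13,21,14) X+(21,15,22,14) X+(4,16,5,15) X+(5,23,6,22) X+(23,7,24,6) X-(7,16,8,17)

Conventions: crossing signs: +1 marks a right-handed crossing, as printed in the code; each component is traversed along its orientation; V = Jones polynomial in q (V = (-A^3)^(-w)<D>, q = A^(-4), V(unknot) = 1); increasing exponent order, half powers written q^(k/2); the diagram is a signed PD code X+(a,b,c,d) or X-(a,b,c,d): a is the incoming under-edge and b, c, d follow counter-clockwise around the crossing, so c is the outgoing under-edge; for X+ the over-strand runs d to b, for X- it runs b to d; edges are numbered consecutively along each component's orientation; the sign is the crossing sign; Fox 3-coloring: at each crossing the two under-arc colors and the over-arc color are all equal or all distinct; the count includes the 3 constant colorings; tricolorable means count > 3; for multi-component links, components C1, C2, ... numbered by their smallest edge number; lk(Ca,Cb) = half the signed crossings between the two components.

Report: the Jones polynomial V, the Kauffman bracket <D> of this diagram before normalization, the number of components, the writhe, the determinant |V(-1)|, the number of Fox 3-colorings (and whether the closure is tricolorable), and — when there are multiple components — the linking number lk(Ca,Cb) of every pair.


V(q) = -q^-3 + 2q^-2 - 2q^-1 + 3 - 2q + 2q^2 - q^3
bracket: -A^-12 + 2A^-8 - 2A^-4 + 3 - 2A^4 + 2A^8 - A^12, w = 0
1 component, writhe 0, over 12 crossings
det 13, colorings 3 of 3^12 — not tricolorable
observation: |V(-1)| = 13: so not tricolorable, since 3 does not divide 13


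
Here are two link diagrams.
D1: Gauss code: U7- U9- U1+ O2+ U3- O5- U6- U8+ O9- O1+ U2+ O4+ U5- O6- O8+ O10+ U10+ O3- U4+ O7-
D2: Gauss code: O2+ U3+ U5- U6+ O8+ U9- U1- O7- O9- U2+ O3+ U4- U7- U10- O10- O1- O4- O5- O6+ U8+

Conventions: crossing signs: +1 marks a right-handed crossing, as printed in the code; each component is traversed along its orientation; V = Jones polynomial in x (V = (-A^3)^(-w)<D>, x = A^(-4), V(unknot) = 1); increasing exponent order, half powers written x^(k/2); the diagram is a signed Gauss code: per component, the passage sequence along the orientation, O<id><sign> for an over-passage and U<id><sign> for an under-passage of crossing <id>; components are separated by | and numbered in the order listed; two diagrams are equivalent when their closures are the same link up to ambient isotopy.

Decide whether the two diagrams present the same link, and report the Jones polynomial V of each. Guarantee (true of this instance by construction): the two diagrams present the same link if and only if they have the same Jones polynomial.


same link: no
V(D1) = x^-2 - x^-1 + 1 - x + x^2  [10 crossings, <D> = A^-8 - A^-4 + 1 - A^4 + A^8, w = 0]
D2 (bracket -A^-18 + 2A^-14 - 2A^-10 + 3A^-6 - 2A^-2 + 2A^2 - A^6; 10 crossings at w = -2): V = -x^-3 + 2x^-2 - 2x^-1 + 3 - 2x + 2x^2 - x^3
note: 2 classes among 2 diagrams; unequal V(x) rules out equality


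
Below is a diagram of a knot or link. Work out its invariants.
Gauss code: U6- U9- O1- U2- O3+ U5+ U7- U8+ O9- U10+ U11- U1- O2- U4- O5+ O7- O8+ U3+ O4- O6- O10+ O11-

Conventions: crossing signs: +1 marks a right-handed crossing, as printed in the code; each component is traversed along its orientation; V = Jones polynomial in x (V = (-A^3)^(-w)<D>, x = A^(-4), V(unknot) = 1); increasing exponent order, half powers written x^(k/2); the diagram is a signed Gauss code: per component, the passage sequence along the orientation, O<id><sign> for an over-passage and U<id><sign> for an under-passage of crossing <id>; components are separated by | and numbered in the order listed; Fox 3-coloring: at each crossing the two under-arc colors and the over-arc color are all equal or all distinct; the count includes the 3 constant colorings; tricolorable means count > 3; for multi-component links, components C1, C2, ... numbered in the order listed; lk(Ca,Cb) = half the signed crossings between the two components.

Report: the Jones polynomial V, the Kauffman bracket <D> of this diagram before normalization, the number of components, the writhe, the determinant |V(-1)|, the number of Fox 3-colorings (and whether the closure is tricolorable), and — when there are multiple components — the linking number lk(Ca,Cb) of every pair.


Jones polynomial: V(x) = x^-5 - 2x^-4 + 2x^-3 - 2x^-2 + 2x^-1 - 1 + x
<D> = -A^-13 + A^-9 - 2A^-5 + 2A^-1 - 2A^3 + 2A^7 - A^11; writhe -3
components 1, writhe -3 (11 crossings)
3-colorings: 3 of 3^11, det 11 — not tricolorable
note: det 11 = |V(-1)|; not divisible by 3, so not tricolorable


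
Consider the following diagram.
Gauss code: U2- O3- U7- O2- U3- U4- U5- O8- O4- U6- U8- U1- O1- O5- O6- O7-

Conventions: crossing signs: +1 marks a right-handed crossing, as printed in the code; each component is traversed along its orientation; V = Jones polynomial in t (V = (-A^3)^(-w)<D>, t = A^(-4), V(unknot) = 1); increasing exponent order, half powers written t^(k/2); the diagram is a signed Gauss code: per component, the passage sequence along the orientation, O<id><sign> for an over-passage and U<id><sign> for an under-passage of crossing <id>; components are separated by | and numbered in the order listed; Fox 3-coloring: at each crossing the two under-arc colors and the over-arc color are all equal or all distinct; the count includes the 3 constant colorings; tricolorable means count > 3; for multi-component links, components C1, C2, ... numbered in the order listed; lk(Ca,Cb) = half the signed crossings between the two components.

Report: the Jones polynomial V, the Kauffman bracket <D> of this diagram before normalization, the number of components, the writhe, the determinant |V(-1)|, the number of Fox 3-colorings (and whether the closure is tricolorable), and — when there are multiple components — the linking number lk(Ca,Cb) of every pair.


V = t^-8 - 2t^-7 + t^-6 - 2t^-5 + 2t^-4 + t^-2
<D> = A^-16 + 2A^-8 - 2A^-4 + 1 - 2A^4 + A^8 (w = -8)
1 component over 8 crossings, w = -8
27 Fox colorings among 3^8, |V(-1)| = 9: tricolorable
why: V spans 6 powers of t: at least 6 crossings in any diagram


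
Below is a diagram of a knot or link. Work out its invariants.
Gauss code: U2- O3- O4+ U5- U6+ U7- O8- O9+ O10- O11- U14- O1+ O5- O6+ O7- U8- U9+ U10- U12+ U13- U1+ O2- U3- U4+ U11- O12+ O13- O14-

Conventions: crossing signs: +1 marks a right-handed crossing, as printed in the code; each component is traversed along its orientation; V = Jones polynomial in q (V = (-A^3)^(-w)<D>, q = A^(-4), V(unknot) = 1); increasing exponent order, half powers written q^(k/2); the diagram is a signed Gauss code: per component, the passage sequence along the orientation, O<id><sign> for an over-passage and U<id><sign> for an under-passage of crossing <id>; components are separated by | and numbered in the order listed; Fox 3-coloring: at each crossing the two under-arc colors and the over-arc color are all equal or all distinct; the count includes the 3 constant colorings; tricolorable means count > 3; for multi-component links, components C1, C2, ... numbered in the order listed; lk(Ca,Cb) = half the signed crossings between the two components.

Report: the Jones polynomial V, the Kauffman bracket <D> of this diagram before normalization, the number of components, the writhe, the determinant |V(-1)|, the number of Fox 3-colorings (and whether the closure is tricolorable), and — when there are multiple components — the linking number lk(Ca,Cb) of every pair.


V = -q^-6 + q^-5 - q^-4 + 2q^-3 - q^-2 + q^-1
<D> = A^-8 - A^-4 + 2 - A^4 + A^8 - A^12 (w = -4)
1 component over 14 crossings, w = -4
3 Fox colorings among 3^14, |V(-1)| = 7: not tricolorable
why: w = -4 (over 14 crossings) is diagram-only; (-A^3)^(4) removes it from V


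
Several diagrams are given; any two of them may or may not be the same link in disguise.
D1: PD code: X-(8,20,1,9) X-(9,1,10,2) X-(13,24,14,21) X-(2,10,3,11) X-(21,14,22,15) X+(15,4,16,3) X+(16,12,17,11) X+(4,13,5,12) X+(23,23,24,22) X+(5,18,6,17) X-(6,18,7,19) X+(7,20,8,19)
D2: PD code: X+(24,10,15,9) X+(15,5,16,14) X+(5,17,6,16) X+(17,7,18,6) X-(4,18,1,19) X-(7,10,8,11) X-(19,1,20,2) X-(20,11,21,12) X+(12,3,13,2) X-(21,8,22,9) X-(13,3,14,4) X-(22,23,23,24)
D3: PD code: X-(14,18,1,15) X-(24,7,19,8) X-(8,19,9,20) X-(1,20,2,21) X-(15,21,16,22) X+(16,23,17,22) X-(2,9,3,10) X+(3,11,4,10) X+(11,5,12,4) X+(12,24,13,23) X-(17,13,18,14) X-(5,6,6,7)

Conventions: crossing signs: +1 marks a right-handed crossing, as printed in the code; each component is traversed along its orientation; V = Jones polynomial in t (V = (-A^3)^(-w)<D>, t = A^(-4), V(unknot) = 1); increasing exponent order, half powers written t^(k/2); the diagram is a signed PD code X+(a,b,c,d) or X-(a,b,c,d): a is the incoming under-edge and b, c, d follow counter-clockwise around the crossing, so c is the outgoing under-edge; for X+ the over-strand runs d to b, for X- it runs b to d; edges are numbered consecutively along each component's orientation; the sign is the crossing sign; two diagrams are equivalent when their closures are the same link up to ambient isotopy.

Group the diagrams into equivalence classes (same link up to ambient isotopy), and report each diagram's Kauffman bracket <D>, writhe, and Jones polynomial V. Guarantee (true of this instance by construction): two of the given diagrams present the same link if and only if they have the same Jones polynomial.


classes: {D1} | {D2} | {D3}
V(D1) = t^-3 + t^-2 + t^-1 + 1  [12 crossings, <D> = 1 + A^4 + A^8 + A^12, w = 0]
D2 (bracket A^-14 + 2A^-6 + A^2; 12 crossings at w = -2): V = t^-2 + 2 + t^2
V(D3) = t^-5 + 2t^-3 + t^-1  (w -4, c 12, <D> = A^-8 + 2 + A^8)
insight: 3 classes among 3 diagrams; unequal V(t) rules out equality


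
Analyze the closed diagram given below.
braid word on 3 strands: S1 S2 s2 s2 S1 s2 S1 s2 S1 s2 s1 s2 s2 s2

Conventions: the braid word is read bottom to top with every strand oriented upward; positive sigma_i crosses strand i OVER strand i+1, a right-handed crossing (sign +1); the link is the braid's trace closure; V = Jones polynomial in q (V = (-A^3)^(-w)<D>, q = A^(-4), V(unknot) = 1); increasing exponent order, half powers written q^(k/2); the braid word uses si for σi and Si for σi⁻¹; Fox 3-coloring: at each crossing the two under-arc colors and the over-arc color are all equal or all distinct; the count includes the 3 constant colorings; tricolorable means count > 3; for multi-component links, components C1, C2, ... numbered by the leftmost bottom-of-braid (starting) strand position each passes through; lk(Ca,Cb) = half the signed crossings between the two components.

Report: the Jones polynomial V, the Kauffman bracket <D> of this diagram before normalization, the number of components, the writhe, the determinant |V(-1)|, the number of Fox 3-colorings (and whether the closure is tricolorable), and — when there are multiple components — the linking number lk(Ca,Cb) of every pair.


Jones polynomial: V(q) = 2q - 2q^2 + 3q^3 - 3q^4 + 2q^5 - 2q^6 + q^7
<D> = A^-16 - 2A^-12 + 2A^-8 - 3A^-4 + 3 - 2A^4 + 2A^8; writhe +4
components 1, writhe +4 (14 crossings)
3-colorings: 9 of 3^14, det 15 — tricolorable
note: det 15 = |V(-1)|; divisible by 3, so tricolorable


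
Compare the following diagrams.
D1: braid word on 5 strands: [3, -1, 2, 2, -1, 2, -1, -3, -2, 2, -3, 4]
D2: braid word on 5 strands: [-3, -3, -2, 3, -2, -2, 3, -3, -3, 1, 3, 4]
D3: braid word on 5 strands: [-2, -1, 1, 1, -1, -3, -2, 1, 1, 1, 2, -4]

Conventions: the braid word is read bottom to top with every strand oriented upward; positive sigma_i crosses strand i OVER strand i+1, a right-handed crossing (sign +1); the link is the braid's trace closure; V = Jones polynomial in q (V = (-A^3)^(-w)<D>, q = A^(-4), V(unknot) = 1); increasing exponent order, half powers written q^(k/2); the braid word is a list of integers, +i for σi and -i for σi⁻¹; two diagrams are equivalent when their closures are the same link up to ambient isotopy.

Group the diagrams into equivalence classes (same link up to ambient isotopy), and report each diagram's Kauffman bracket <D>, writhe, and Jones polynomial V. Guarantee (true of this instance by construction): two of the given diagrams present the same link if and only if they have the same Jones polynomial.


grouping into links: {D1} | {D2} | {D3}
V(D1) = -q^-3 + 2q^-2 - 2q^-1 + 3 - 2q + 2q^2 - q^3  (w 0, c 12, <D> = -A^-12 + 2A^-8 - 2A^-4 + 3 - 2A^4 + 2A^8 - A^12)
D2 (bracket A^-2 - A^2 + 2A^6 - A^10 + A^14 - A^18; 12 crossings at w = -2): V = -q^-6 + q^-5 - q^-4 + 2q^-3 - q^-2 + q^-1
V(D3) = q + q^3 - q^4  (w 0, c 12, <D> = -A^-16 + A^-12 + A^-4)
key observation: 3 values of V(q) split the 3 diagrams


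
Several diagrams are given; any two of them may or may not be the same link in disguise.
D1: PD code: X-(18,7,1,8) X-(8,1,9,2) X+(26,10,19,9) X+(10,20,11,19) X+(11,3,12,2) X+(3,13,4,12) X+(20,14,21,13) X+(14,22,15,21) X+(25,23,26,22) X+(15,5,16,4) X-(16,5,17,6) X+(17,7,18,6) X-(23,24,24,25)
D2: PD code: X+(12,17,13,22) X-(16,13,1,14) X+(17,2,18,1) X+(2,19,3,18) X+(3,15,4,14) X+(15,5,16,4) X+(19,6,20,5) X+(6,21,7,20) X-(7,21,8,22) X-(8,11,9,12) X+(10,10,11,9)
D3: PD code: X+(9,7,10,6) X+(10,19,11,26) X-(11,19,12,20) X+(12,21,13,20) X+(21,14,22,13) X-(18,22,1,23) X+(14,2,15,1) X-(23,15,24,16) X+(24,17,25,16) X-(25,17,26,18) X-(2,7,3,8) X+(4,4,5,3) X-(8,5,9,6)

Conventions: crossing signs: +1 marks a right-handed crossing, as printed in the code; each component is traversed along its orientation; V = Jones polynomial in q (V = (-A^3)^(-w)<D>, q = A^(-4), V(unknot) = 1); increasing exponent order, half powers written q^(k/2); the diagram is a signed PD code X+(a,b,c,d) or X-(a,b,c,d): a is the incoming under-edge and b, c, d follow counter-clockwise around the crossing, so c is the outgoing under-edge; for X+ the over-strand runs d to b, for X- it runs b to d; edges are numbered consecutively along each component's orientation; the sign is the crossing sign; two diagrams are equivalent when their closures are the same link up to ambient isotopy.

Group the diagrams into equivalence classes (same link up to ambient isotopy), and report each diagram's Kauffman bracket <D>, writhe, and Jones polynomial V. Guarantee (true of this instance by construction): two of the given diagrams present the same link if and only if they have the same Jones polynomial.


grouping into links: {D1, D2} | {D3}
V(D1) = -q^(3/2) + q^(5/2) - 3q^(7/2) + 2q^(9/2) - 2q^(11/2) + 2q^(13/2) - q^(15/2)  (w +5, c 13, <D> = A^-15 - 2A^-11 + 2A^-7 - 2A^-3 + 3A - A^5 + A^9)
V(D2) = -q^(3/2) + q^(5/2) - 3q^(7/2) + 2q^(9/2) - 2q^(11/2) + 2q^(13/2) - q^(15/2)  (w +5, c 11, <D> = A^-15 - 2A^-11 + 2A^-7 - 2A^-3 + 3A - A^5 + A^9)
V(D3) = -q^(-3/2) + q^(-1/2) - 2q^(1/2) + q^(3/2) - 2q^(5/2) + q^(7/2)  (w +1, c 13, <D> = -A^-11 + 2A^-7 - A^-3 + 2A - A^5 + A^9)
key observation: 2 values of V(q) split the 3 diagrams


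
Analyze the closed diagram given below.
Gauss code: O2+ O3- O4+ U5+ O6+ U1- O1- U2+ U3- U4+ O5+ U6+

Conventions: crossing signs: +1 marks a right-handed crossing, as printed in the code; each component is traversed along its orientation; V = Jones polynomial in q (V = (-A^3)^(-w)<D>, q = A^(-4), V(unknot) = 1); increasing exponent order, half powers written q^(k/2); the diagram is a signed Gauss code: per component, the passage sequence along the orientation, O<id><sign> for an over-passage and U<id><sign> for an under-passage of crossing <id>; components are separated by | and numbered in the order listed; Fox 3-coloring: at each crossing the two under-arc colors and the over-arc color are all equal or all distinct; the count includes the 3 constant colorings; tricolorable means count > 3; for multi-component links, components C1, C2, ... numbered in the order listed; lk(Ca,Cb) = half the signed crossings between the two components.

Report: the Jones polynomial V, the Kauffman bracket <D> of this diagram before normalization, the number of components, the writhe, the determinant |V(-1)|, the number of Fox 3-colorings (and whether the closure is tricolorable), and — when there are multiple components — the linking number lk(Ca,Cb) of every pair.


Jones polynomial: V(q) = q + q^3 - q^4
<D> = -A^-10 + A^-6 + A^2; writhe +2
components 1, writhe +2 (6 crossings)
3-colorings: 9 of 3^6, det 3 — tricolorable
note: det 3 = |V(-1)|; divisible by 3, so tricolorable


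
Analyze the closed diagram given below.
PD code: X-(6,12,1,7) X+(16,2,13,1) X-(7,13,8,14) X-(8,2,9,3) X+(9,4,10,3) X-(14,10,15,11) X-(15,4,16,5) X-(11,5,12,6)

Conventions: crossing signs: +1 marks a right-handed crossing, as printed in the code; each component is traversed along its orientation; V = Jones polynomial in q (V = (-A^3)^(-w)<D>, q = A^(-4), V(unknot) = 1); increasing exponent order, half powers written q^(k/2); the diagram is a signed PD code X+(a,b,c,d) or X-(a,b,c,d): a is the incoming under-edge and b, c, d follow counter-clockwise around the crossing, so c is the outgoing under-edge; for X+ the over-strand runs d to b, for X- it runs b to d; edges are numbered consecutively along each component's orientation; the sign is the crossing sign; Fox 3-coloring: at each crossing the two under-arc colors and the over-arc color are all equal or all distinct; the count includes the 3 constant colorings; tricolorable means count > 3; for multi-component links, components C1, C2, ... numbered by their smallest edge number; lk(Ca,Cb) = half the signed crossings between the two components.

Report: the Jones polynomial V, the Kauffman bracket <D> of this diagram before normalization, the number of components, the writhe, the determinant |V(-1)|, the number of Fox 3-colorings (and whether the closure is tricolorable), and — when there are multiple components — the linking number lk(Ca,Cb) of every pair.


Jones polynomial: V(q) = q^-5 + 2q^-3 + q^-1
<D> = A^-8 + 2 + A^8; writhe -4
components 3, writhe -4 (8 crossings)
linking number lk(C1,C2) = -1
lk(C1,C3): 0
lk(C2,C3) = -1
3-colorings: 3 of 3^8, det 4 — not tricolorable
note: the 3 component pairs carry total linking -2


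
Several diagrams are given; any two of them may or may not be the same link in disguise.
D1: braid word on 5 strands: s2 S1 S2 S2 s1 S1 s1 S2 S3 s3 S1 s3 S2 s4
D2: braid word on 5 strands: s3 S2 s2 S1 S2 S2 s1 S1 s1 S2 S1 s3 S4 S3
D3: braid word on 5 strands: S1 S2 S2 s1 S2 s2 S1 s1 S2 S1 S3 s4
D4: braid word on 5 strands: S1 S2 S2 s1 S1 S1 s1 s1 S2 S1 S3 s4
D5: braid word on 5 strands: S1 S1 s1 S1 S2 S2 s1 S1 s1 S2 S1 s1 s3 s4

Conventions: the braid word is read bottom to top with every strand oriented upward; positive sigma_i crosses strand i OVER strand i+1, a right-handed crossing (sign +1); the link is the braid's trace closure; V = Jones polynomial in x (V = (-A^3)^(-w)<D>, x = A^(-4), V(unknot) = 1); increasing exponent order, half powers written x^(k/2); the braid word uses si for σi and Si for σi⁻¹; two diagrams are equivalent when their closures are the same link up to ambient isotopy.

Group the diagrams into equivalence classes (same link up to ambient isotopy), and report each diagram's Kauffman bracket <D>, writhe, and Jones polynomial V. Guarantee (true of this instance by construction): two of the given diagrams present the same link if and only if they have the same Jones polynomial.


equivalence classes: {D1, D2, D3, D4, D5}
D1 (bracket A^-2 - A^2 + 2A^6 - A^10 + A^14 - A^18; 14 crossings at w = -2): V = -x^-6 + x^-5 - x^-4 + 2x^-3 - x^-2 + x^-1
V(D2) = -x^-6 + x^-5 - x^-4 + 2x^-3 - x^-2 + x^-1  [14 crossings, <D> = A^-8 - A^-4 + 2 - A^4 + A^8 - A^12, w = -4]
V(D3) = -x^-6 + x^-5 - x^-4 + 2x^-3 - x^-2 + x^-1  [12 crossings, <D> = A^-8 - A^-4 + 2 - A^4 + A^8 - A^12, w = -4]
V(D4) = -x^-6 + x^-5 - x^-4 + 2x^-3 - x^-2 + x^-1  [12 crossings, <D> = A^-8 - A^-4 + 2 - A^4 + A^8 - A^12, w = -4]
V(D5) = -x^-6 + x^-5 - x^-4 + 2x^-3 - x^-2 + x^-1  (w -2, c 14, <D> = A^-2 - A^2 + 2A^6 - A^10 + A^14 - A^18)
key observation: all 5 diagrams share one V(x), hence one class


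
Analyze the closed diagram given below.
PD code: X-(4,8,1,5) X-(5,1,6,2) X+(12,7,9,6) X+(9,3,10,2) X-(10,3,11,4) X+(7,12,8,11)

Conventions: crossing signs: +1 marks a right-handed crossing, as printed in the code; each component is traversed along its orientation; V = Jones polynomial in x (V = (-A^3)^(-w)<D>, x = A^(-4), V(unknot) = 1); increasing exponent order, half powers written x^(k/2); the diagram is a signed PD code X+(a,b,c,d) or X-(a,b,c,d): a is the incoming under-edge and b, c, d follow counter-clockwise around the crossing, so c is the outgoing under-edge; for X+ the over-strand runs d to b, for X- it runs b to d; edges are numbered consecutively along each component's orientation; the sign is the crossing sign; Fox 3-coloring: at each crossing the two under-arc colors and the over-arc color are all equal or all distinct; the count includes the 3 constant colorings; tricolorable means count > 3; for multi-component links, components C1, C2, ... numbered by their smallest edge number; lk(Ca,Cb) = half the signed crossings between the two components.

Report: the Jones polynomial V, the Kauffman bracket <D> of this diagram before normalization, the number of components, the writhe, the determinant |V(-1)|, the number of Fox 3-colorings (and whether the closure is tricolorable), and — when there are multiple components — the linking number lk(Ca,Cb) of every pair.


V(x) = x^-2 + 2 + x^2
bracket: A^-8 + 2 + A^8, w = 0
3 components, writhe 0, over 6 crossings
lk(C1,C2) = -1
linking number lk(C1,C3) = 0
lk(C2,C3): +1
det 4, colorings 3 of 3^6 — not tricolorable
observation: w = 0 shifts under R1 moves; the (-A^3)^(0) factor cancels that in V


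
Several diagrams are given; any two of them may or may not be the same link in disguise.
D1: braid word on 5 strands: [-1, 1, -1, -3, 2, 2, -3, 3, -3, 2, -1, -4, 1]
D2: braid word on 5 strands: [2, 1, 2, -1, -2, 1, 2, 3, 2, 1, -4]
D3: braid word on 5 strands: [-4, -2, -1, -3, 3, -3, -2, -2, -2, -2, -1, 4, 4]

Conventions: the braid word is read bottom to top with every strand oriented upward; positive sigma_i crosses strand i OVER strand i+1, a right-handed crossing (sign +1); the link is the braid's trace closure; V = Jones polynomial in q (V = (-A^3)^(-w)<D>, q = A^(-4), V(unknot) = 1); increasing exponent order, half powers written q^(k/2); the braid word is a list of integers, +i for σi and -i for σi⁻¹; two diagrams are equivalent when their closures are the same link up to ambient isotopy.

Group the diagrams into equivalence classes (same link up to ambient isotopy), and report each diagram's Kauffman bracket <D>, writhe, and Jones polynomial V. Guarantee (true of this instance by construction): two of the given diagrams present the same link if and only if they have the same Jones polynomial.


classes: {D1} | {D2} | {D3}
V(D1) = -q^(-3/2) + q^(-1/2) - 2q^(1/2) + q^(3/2) - 2q^(5/2) + q^(7/2)  [13 crossings, <D> = -A^-17 + 2A^-13 - A^-9 + 2A^-5 - A^-1 + A^3, w = -1]
D2 (bracket -A^-11 + A^-7 - A^-3 + 2A + A^9; 11 crossings at w = +5): V = -q^(3/2) - 2q^(7/2) + q^(9/2) - q^(11/2) + q^(13/2)
V(D3) = -q^(-17/2) + q^(-15/2) - q^(-13/2) + q^(-11/2) - q^(-9/2) - q^(-5/2)  (w -7, c 13, <D> = A^-11 + A^-3 - A + A^5 - A^9 + A^13)
insight: comparing 3 Jones polynomials yields 3 groups


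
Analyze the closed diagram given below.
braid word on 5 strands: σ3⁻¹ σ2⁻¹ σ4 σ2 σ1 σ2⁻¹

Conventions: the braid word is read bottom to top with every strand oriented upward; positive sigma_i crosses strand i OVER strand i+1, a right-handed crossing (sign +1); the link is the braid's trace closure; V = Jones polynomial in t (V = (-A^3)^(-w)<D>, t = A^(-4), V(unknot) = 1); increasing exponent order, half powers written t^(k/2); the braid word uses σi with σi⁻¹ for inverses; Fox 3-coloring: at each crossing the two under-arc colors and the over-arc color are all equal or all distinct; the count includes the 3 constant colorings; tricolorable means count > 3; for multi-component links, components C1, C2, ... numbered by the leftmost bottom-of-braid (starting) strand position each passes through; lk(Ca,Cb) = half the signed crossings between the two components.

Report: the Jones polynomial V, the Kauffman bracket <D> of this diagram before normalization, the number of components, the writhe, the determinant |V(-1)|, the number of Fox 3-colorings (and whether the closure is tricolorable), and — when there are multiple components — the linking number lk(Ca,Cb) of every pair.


Jones polynomial: V(t) = 1
<D> = 1; writhe 0
components 1, writhe 0 (6 crossings)
3-colorings: 3 of 3^6, det 1 — not tricolorable
note: w = 0 shifts under R1 moves; the (-A^3)^(0) factor cancels that in V


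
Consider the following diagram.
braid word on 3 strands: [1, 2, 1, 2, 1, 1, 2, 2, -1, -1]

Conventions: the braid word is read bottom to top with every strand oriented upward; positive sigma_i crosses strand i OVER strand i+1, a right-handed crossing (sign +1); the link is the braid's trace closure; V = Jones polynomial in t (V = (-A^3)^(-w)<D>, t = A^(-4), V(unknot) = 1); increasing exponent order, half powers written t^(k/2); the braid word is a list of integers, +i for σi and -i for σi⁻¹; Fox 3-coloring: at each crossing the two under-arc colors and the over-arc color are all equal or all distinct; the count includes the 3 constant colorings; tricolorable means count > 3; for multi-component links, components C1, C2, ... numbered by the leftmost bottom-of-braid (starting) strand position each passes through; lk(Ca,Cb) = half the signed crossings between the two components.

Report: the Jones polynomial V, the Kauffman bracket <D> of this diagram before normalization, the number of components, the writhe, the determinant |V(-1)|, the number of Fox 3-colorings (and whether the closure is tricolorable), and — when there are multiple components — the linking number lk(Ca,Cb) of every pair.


Jones polynomial: V(t) = t^2 + 2t^4 - 2t^5 + t^6 - 2t^7 + t^8
<D> = A^-14 - 2A^-10 + A^-6 - 2A^-2 + 2A^2 + A^10; writhe +6
components 1, writhe +6 (10 crossings)
3-colorings: 27 of 3^10, det 9 — tricolorable
note: |V(-1)| = 9: so tricolorable, since 3 divides 9


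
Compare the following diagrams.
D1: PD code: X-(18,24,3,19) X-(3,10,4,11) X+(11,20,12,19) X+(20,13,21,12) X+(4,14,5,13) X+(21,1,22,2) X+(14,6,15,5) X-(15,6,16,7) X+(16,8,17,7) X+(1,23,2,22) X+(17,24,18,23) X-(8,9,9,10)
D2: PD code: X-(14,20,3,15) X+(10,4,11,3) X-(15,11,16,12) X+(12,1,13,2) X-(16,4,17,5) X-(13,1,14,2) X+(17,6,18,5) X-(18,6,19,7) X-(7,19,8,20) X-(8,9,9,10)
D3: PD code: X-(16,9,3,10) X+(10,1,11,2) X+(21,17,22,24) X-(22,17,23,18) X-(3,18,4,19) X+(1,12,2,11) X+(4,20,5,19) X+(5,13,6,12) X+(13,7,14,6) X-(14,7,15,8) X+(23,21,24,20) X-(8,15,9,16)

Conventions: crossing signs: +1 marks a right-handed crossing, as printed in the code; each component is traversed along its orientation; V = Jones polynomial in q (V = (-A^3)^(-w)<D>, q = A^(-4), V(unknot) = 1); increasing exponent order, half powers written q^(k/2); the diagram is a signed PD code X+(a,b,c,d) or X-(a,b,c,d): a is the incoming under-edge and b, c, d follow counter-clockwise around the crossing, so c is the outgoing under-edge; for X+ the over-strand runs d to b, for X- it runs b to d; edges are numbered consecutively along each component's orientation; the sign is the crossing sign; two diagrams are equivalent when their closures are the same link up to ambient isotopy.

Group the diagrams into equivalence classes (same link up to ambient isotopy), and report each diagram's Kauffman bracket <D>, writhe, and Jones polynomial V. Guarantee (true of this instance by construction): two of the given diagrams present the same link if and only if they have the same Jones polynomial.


classes: {D1} | {D2} | {D3}
V(D1) = q + 2q^3 + q^5  [12 crossings, <D> = A^-8 + 2 + A^8, w = +4]
V(D2) = q^-5 + q^-4 + q^-3 + 1  (w -4, c 10, <D> = A^-12 + 1 + A^4 + A^8)
D3 (bracket A^-6 + A^-2 + A^2 + A^6; 12 crossings at w = +2): V = 1 + q + q^2 + q^3
note: comparing 3 Jones polynomials yields 3 groups


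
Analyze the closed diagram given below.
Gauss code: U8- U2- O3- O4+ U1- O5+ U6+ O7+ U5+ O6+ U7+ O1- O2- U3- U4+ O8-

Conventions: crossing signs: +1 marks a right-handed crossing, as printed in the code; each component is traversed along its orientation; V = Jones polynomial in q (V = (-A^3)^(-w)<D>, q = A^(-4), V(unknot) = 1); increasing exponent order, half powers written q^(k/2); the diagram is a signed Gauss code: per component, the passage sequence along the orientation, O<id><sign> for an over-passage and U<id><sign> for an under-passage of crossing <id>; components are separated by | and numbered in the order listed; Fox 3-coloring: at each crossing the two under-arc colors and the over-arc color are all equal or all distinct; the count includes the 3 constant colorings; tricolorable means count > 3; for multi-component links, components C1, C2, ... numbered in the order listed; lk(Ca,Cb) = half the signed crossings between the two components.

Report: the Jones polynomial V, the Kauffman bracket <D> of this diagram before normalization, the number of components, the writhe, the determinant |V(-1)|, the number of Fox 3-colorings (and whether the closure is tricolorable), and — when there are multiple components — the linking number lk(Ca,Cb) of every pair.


V(q) = q + q^3 - q^4
bracket: -A^-16 + A^-12 + A^-4, w = 0
1 component, writhe 0, over 8 crossings
det 3, colorings 9 of 3^8 — tricolorable
observation: w = 0 shifts under R1 moves; the (-A^3)^(0) factor cancels that in V


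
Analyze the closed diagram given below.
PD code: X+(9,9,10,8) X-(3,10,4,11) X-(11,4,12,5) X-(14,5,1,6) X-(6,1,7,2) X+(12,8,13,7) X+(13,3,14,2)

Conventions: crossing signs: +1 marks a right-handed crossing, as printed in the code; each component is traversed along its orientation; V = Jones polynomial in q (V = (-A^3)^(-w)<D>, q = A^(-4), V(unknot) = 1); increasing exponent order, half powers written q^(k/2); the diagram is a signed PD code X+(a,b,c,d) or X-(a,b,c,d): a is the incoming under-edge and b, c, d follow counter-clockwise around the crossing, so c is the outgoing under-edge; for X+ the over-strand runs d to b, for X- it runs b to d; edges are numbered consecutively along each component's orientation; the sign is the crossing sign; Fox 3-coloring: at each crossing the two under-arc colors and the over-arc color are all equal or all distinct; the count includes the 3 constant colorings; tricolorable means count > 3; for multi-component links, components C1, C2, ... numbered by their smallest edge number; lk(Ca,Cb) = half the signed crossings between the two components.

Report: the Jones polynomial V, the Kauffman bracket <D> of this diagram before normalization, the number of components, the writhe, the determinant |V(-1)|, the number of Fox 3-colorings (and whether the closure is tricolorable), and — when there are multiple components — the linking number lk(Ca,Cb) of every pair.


V = -q^-4 + q^-3 + q^-1
<D> = -A - A^9 + A^13 (w = -1)
1 component over 7 crossings, w = -1
9 Fox colorings among 3^7, |V(-1)| = 3: tricolorable
why: |V(-1)| = 3: so tricolorable, since 3 divides 3
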